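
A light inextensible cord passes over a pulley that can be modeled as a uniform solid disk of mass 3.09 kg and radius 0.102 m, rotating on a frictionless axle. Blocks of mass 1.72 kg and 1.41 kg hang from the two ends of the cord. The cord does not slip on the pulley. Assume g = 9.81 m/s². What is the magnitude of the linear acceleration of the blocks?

I = ½MR² = (1/2)(3.09)(0.102)² = 0.01607 kg·m².
Heavier block: m₁g − T₁ = m₁a. Lighter block: T₂ − m₂g = m₂a.
Pulley: (T₁ − T₂)R = Iα = I(a/R), so T₁ − T₂ = (I/R²)a = (1/2)M_p a = 1.545·a.
Adding the three: (m₁ − m₂)g = (m₁ + m₂ + 1.545)a, so a = (1.72 − 1.41)(9.81)/(1.72 + 1.41 + 1.545) = 0.6505 m/s².

a ≈ 0.651 m/s²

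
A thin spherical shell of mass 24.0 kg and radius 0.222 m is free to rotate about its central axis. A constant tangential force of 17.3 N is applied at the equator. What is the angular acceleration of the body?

I = (2/3)MR² = (2/3)(24.0)(0.222)² = 0.7885 kg·m².
τ = F R = (17.3)(0.222) = 3.841 N·m.
Newton's second law for rotation, τ = Iα, gives α = τ/I = 3.841/0.7885 = 4.870 rad/s².

α ≈ 4.87 rad/s²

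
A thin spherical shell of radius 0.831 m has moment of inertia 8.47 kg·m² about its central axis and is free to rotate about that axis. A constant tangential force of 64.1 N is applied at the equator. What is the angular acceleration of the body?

τ = F R = (64.1)(0.831) = 53.27 N·m.
From τ = Iα: α = 53.27/8.470 = 6.289 rad/s².

α ≈ 6.29 rad/s²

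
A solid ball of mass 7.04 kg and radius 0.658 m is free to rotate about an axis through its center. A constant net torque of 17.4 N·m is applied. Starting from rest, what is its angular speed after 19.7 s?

ω ≈ 281 rad/s

I = (2/5)MR² = (2/5)(7.04)(0.658)² = 1.219 kg·m².
α = τ/I = 17.4/1.219 = 14.27 rad/s².
ω = ω₀ + αt = 0 + (14.27)(19.7) = 281.1 rad/s.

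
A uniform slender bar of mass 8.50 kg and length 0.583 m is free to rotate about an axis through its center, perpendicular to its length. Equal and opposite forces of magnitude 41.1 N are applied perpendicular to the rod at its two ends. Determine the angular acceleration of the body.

I = (1/12)ML² = (1/12)(8.50)(0.583)² = 0.2408 kg·m².
The couple gives τ = F·(L/2) + F·(L/2) = F L = (41.1)(0.583) = 23.96 N·m.
Newton's second law for rotation, τ = Iα, gives α = τ/I = 23.96/0.2408 = 99.53 rad/s².

α ≈ 99.5 rad/s²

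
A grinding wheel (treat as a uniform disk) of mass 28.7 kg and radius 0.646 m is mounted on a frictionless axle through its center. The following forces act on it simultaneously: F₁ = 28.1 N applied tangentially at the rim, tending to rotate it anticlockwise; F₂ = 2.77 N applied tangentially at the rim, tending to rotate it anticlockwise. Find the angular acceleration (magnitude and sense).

α ≈ 3.33 rad/s², anticlockwise

I = ½MR² = (1/2)(28.7)(0.646)² = 5.988 kg·m².
Taking anticlockwise as positive: τ₁ = +(28.1)(0.646) = +18.15 N·m; τ₂ = +(2.77)(0.646) = +1.789 N·m.
Net torque τ = 19.94 N·m.
α = τ/I = 19.94/5.988 = 3.330 rad/s².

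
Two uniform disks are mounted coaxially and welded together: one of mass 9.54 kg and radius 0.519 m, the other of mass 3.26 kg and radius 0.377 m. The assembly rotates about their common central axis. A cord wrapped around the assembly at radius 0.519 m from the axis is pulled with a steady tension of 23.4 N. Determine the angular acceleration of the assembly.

α ≈ 8.01 rad/s²

I = ½M₁R₁² + ½M₂R₂² = ½(9.54)(0.519)² + ½(3.26)(0.377)² = 1.517 kg·m².
τ = F r = (23.4)(0.519) = 12.14 N·m.
α = τ/I = 12.14/1.517 = 8.008 rad/s².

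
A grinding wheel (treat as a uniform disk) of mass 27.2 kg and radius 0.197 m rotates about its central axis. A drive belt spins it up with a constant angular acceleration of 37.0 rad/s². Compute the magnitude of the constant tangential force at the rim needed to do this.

F ≈ 99.1 N

I = ½MR² = (1/2)(27.2)(0.197)² = 0.5278 kg·m².
The required torque is τ = Iα = (0.5278)(37.00) = 19.53 N·m.
A tangential force at the rim gives τ = FR, so F = τ/R = 19.53/0.197 = 99.13 N.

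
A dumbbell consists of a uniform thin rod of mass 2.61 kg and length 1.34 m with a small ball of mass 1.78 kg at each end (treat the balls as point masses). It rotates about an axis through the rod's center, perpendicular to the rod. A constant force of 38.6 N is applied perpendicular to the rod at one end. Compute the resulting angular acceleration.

I_rod = (1/12)ML² = (1/12)(2.61)(1.34)² = 0.3905 kg·m².
I_balls = 2·m·(L/2)² = 2(1.78)(0.6700)² = 1.598 kg·m².
Total I = 1.989 kg·m².
τ = F·(L/2) = (38.6)(0.670) = 25.86 N·m.
α = τ/I = 25.86/1.989 = 13.00 rad/s².

α ≈ 13.0 rad/s²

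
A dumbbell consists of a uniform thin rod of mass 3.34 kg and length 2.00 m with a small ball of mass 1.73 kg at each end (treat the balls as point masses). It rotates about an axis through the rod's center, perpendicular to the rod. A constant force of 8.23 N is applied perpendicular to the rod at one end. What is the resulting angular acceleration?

I_rod = (1/12)ML² = (1/12)(3.34)(2.00)² = 1.113 kg·m².
I_balls = 2·m·(L/2)² = 2(1.73)(1.000)² = 3.460 kg·m².
Total I = 4.573 kg·m².
τ = F·(L/2) = (8.23)(1.00) = 8.230 N·m.
α = τ/I = 8.230/4.573 = 1.800 rad/s².

α ≈ 1.80 rad/s²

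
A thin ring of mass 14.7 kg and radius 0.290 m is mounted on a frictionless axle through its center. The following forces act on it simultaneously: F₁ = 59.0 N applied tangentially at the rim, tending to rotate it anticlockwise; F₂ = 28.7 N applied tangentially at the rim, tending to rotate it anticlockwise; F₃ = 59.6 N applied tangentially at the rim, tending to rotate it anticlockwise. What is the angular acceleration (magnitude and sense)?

α ≈ 34.6 rad/s², anticlockwise

I = MR² = (14.7)(0.290)² = 1.236 kg·m².
Taking anticlockwise as positive: τ₁ = +(59.0)(0.290) = +17.11 N·m; τ₂ = +(28.7)(0.290) = +8.323 N·m; τ₃ = +(59.6)(0.290) = +17.28 N·m.
Net torque τ = 42.72 N·m.
α = τ/I = 42.72/1.236 = 34.55 rad/s².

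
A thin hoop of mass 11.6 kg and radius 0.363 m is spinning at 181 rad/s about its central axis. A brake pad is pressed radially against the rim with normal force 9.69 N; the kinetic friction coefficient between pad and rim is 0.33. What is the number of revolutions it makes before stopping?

≈ 3430 revolutions

I = MR² = (11.6)(0.363)² = 1.529 kg·m².
Friction force f = μN = (0.33)(9.69) = 3.198 N at the rim; torque magnitude τ = fR = 1.161 N·m, opposing ω.
|α| = τ/I = 1.161/1.529 = 0.7594 rad/s² (deceleration).
ω² = ω₀² − 2|α|θ with ω = 0 ⇒ θ = ω₀²/(2|α|) = 21570 rad = 3433 rev.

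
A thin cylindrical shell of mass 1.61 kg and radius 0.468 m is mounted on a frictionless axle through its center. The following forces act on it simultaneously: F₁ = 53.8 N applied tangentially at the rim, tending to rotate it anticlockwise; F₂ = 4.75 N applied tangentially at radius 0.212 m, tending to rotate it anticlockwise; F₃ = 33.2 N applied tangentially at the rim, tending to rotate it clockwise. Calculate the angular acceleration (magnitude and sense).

α ≈ 30.2 rad/s², anticlockwise

I = MR² = (1.61)(0.468)² = 0.3526 kg·m².
Taking anticlockwise as positive: τ₁ = +(53.8)(0.468) = +25.18 N·m; τ₂ = +(4.75)(0.212) = +1.007 N·m; τ₃ = −(33.2)(0.468) = −15.54 N·m.
Net torque τ = 10.65 N·m.
α = τ/I = 10.65/0.3526 = 30.20 rad/s².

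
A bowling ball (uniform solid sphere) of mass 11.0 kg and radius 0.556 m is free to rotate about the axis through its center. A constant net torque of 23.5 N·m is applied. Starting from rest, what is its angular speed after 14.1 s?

ω ≈ 244 rad/s

I = (2/5)MR² = (2/5)(11.0)(0.556)² = 1.360 kg·m².
α = τ/I = 23.5/1.360 = 17.28 rad/s².
ω = ω₀ + αt = 0 + (17.28)(14.1) = 243.6 rad/s.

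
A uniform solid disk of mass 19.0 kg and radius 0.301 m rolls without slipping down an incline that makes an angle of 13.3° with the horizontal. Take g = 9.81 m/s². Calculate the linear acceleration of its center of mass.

a ≈ 1.50 m/s²

Translation along the incline: Mg sinθ − f = Ma.
Rotation about the center: fR = Iα with I = ½MR². No-slip gives a = αR, so f = (I/R²)a = (1/2)M a.
Substituting: Mg sinθ = (1 + 0.5000)Ma, so a = g sinθ/(1 + 0.5000) = (9.81) sin 13.3° / 1.500 = 1.505 m/s².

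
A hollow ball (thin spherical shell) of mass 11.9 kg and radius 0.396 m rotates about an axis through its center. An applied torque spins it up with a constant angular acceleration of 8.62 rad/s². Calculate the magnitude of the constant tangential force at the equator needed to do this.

F ≈ 27.1 N

I = (2/3)MR² = (2/3)(11.9)(0.396)² = 1.244 kg·m².
The required torque is τ = Iα = (1.244)(8.620) = 10.72 N·m.
A tangential force at the equator gives τ = FR, so F = τ/R = 10.72/0.396 = 27.08 N.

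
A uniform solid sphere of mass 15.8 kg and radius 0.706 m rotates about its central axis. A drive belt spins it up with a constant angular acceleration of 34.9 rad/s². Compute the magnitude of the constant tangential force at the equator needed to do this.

I = (2/5)MR² = (2/5)(15.8)(0.706)² = 3.150 kg·m².
The required torque is τ = Iα = (3.150)(34.90) = 109.9 N·m.
A tangential force at the equator gives τ = FR, so F = τ/R = 109.9/0.706 = 155.7 N.

F ≈ 156 N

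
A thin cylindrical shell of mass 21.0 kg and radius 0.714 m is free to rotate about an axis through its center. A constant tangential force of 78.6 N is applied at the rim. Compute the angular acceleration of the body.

I = MR² = (21.0)(0.714)² = 10.71 kg·m².
τ = F R = (78.6)(0.714) = 56.12 N·m.
Newton's second law for rotation, τ = Iα, gives α = τ/I = 56.12/10.71 = 5.242 rad/s².

α ≈ 5.24 rad/s²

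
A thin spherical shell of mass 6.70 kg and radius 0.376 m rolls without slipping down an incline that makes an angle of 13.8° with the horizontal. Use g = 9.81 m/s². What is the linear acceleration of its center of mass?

Translation along the incline: Mg sinθ − f = Ma.
Rotation about the center: fR = Iα with I = (2/3)MR². No-slip gives a = αR, so f = (I/R²)a = (2/3)M a.
Substituting: Mg sinθ = (1 + 0.6667)Ma, so a = g sinθ/(1 + 0.6667) = (9.81) sin 13.8° / 1.667 = 1.404 m/s².

a ≈ 1.40 m/s²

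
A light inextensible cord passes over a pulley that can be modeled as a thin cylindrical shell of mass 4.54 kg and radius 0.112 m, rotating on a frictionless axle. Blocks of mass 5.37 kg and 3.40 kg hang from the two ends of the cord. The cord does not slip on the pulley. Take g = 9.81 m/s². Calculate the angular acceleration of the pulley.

I = MR² = (4.54)(0.112)² = 0.05695 kg·m².
Heavier block: m₁g − T₁ = m₁a. Lighter block: T₂ − m₂g = m₂a.
Pulley: (T₁ − T₂)R = Iα = I(a/R), so T₁ − T₂ = (I/R²)a = 1·M_p a = 4.540·a.
Adding the three: (m₁ − m₂)g = (m₁ + m₂ + 4.540)a, so a = (5.37 − 3.40)(9.81)/(5.37 + 3.40 + 4.540) = 1.452 m/s².
α = a/R = 1.452/0.112 = 12.96 rad/s².

α ≈ 13.0 rad/s²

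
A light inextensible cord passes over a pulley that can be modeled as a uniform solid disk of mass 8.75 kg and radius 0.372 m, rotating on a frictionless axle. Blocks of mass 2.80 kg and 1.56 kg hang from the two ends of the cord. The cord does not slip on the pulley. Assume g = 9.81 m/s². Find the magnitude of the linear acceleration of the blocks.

a ≈ 1.39 m/s²

I = ½MR² = (1/2)(8.75)(0.372)² = 0.6054 kg·m².
Heavier block: m₁g − T₁ = m₁a. Lighter block: T₂ − m₂g = m₂a.
Pulley: (T₁ − T₂)R = Iα = I(a/R), so T₁ − T₂ = (I/R²)a = (1/2)M_p a = 4.375·a.
Adding the three: (m₁ − m₂)g = (m₁ + m₂ + 4.375)a, so a = (2.80 − 1.56)(9.81)/(2.80 + 1.56 + 4.375) = 1.393 m/s².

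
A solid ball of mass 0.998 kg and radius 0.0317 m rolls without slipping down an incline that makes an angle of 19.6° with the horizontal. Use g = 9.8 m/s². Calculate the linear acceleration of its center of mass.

Translation along the incline: Mg sinθ − f = Ma.
Rotation about the center: fR = Iα with I = (2/5)MR². No-slip gives a = αR, so f = (I/R²)a = (2/5)M a.
Substituting: Mg sinθ = (1 + 0.4000)Ma, so a = g sinθ/(1 + 0.4000) = (9.8) sin 19.6° / 1.400 = 2.348 m/s².

a ≈ 2.35 m/s²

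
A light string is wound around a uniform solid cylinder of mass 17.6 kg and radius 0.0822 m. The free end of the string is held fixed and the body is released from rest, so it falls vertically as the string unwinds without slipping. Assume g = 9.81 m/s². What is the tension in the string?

T ≈ 57.6 N

Translation: Mg − T = Ma. Rotation about the center: TR = Iα with I = ½MR².
With a = αR: T = (I/R²)a = (1/2)M a, so Mg = (1 + 0.5000)Ma.
a = g/(1 + 0.5000) = 9.81/1.500 = 6.540 m/s².
T = 0.5000·M·a = (0.5000)(17.6)(6.540) = 57.55 N.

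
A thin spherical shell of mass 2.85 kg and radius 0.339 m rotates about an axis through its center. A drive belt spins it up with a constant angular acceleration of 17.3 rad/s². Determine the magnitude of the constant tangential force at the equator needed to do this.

F ≈ 11.1 N

I = (2/3)MR² = (2/3)(2.85)(0.339)² = 0.2183 kg·m².
The required torque is τ = Iα = (0.2183)(17.30) = 3.777 N·m.
A tangential force at the equator gives τ = FR, so F = τ/R = 3.777/0.339 = 11.14 N.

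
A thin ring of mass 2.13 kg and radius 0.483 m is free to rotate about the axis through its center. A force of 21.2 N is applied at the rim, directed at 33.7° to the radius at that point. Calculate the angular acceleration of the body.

α ≈ 11.4 rad/s²

I = MR² = (2.13)(0.483)² = 0.4969 kg·m².
Only the tangential component produces torque: τ = F R sinθ = (21.2)(0.483) sin 33.7° = 5.681 N·m.
From τ = Iα: α = 5.681/0.4969 = 11.43 rad/s².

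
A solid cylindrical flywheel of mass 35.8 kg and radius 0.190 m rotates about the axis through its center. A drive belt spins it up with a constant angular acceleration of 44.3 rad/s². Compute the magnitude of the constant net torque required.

I = ½MR² = (1/2)(35.8)(0.190)² = 0.6462 kg·m².
τ = Iα = (0.6462)(44.30) = 28.63 N·m.

τ ≈ 28.6 N·m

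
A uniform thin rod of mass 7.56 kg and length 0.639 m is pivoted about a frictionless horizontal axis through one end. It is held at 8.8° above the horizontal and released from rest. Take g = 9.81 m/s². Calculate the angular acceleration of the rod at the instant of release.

α ≈ 22.8 rad/s²

About the pivot, I = (1/3)ML² = (1/3)(7.56)(0.639)² = 1.029 kg·m².
The weight acts at the center, a distance L/2 = 0.3195 m from the pivot; τ = Mg(L/2) cos 8.8° = 23.42 N·m.
α = τ/I = 23.42/1.029 = 22.76 rad/s².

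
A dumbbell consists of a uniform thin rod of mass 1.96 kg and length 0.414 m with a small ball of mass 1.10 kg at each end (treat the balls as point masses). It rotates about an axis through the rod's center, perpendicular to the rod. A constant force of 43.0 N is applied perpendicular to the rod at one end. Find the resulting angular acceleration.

I_rod = (1/12)ML² = (1/12)(1.96)(0.414)² = 0.02799 kg·m².
I_balls = 2·m·(L/2)² = 2(1.10)(0.2070)² = 0.09427 kg·m².
Total I = 0.1223 kg·m².
τ = F·(L/2) = (43.0)(0.207) = 8.901 N·m.
α = τ/I = 8.901/0.1223 = 72.80 rad/s².

α ≈ 72.8 rad/s²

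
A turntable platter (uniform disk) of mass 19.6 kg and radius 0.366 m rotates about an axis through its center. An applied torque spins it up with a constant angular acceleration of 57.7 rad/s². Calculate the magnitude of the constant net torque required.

I = ½MR² = (1/2)(19.6)(0.366)² = 1.313 kg·m².
τ = Iα = (1.313)(57.70) = 75.75 N·m.

τ ≈ 75.7 N·m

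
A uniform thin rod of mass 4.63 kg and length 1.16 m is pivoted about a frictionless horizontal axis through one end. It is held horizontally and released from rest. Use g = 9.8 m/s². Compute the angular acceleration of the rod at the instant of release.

α ≈ 12.7 rad/s²

About the pivot, I = (1/3)ML² = (1/3)(4.63)(1.16)² = 2.077 kg·m².
The weight acts at the center, a distance L/2 = 0.5800 m from the pivot; τ = Mg(L/2) = 26.32 N·m.
α = τ/I = 26.32/2.077 = 12.67 rad/s².
(Equivalently α = (3g/(2L)) = 12.67 rad/s².)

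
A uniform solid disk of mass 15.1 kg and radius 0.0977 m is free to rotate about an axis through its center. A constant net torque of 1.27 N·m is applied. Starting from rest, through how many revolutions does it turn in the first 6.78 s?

I = ½MR² = (1/2)(15.1)(0.0977)² = 0.07207 kg·m².
α = τ/I = 1.27/0.07207 = 17.62 rad/s².
θ = ½αt² = ½(17.62)(6.78)² = 405.0 rad.
Revolutions = θ/(2π) = 64.46.

≈ 64.5 revolutions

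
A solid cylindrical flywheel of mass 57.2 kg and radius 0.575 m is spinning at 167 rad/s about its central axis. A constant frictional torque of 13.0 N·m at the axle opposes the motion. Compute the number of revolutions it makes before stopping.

≈ 1610 revolutions

I = ½MR² = (1/2)(57.2)(0.575)² = 9.456 kg·m².
The net torque has magnitude 13.0 N·m, opposing ω.
|α| = τ/I = 13.00/9.456 = 1.375 rad/s² (deceleration).
ω² = ω₀² − 2|α|θ with ω = 0 ⇒ θ = ω₀²/(2|α|) = 10140 rad = 1614 rev.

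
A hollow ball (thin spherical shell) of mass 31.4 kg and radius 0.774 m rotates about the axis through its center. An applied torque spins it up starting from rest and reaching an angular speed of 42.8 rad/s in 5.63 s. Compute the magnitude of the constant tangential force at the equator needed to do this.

F ≈ 123 N

I = (2/3)MR² = (2/3)(31.4)(0.774)² = 12.54 kg·m².
α = Δω/Δt = (42.8 − 0)/5.63 = 7.602 rad/s².
The required torque is τ = Iα = (12.54)(7.602) = 95.34 N·m.
A tangential force at the equator gives τ = FR, so F = τ/R = 95.34/0.774 = 123.2 N.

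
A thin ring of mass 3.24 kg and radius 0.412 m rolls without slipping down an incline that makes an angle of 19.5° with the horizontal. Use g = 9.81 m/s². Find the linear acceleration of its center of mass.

Translation along the incline: Mg sinθ − f = Ma.
Rotation about the center: fR = Iα with I = MR². No-slip gives a = αR, so f = (I/R²)a = M a.
Substituting: Mg sinθ = (1 + 1.000)Ma, so a = g sinθ/(1 + 1.000) = (9.81) sin 19.5° / 2.000 = 1.637 m/s².

a ≈ 1.64 m/s²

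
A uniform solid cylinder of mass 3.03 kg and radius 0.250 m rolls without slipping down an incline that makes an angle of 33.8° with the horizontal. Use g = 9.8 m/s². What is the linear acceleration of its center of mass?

Translation along the incline: Mg sinθ − f = Ma.
Rotation about the center: fR = Iα with I = ½MR². No-slip gives a = αR, so f = (I/R²)a = (1/2)M a.
Substituting: Mg sinθ = (1 + 0.5000)Ma, so a = g sinθ/(1 + 0.5000) = (9.8) sin 33.8° / 1.500 = 3.634 m/s².

a ≈ 3.63 m/s²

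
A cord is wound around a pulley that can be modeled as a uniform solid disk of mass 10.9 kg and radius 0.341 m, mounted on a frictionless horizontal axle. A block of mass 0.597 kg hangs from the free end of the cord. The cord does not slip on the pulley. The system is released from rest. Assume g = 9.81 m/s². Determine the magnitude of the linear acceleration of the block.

I = ½MR² = (1/2)(10.9)(0.341)² = 0.6337 kg·m².
Block: mg − T = ma. Pulley: TR = Iα. No-slip: a = αR, so T = (I/R²)a = 5.450·a.
Then mg = (m + 5.450)a, so a = (0.597)(9.81)/(0.597 + 5.450) = 0.9685 m/s².

a ≈ 0.969 m/s²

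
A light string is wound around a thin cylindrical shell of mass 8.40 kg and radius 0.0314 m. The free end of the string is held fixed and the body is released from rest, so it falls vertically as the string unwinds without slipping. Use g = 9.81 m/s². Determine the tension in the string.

Translation: Mg − T = Ma. Rotation about the center: TR = Iα with I = MR².
With a = αR: T = (I/R²)a = M a, so Mg = (1 + 1.000)Ma.
a = g/(1 + 1.000) = 9.81/2.000 = 4.905 m/s².
T = 1.000·M·a = (1.000)(8.40)(4.905) = 41.20 N.

T ≈ 41.2 N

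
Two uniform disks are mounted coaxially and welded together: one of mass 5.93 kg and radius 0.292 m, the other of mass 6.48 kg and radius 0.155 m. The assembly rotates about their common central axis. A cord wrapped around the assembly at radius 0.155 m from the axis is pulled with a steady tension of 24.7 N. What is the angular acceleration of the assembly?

α ≈ 11.6 rad/s²

I = ½M₁R₁² + ½M₂R₂² = ½(5.93)(0.292)² + ½(6.48)(0.155)² = 0.3306 kg·m².
τ = F r = (24.7)(0.155) = 3.829 N·m.
α = τ/I = 3.829/0.3306 = 11.58 rad/s².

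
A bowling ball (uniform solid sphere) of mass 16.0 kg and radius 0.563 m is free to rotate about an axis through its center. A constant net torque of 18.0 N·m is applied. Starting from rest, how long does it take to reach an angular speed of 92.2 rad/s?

I = (2/5)MR² = (2/5)(16.0)(0.563)² = 2.029 kg·m².
α = τ/I = 18.0/2.029 = 8.873 rad/s².
ω = αt ⇒ t = ω/α = 92.2/8.873 = 10.39 s.

t ≈ 10.4 s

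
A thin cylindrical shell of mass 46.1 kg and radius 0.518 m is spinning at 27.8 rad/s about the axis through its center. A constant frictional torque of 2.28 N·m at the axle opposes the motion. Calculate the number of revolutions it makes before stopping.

≈ 334 revolutions

I = MR² = (46.1)(0.518)² = 12.37 kg·m².
The net torque has magnitude 2.28 N·m, opposing ω.
|α| = τ/I = 2.280/12.37 = 0.1843 rad/s² (deceleration).
ω² = ω₀² − 2|α|θ with ω = 0 ⇒ θ = ω₀²/(2|α|) = 2096 rad = 333.7 rev.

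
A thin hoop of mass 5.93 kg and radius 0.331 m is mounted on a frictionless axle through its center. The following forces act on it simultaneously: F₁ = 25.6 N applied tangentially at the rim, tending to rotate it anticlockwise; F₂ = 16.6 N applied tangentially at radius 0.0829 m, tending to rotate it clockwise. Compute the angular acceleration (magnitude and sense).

I = MR² = (5.93)(0.331)² = 0.6497 kg·m².
Taking anticlockwise as positive: τ₁ = +(25.6)(0.331) = +8.474 N·m; τ₂ = −(16.6)(0.0829) = −1.376 N·m.
Net torque τ = 7.097 N·m.
α = τ/I = 7.097/0.6497 = 10.92 rad/s².

α ≈ 10.9 rad/s², anticlockwise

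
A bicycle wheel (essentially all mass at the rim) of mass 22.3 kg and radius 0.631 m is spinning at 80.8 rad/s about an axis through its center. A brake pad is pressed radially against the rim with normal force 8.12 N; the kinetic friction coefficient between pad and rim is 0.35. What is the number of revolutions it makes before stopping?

≈ 2570 revolutions

I = MR² = (22.3)(0.631)² = 8.879 kg·m².
Friction force f = μN = (0.35)(8.12) = 2.842 N at the rim; torque magnitude τ = fR = 1.793 N·m, opposing ω.
|α| = τ/I = 1.793/8.879 = 0.2020 rad/s² (deceleration).
ω² = ω₀² − 2|α|θ with ω = 0 ⇒ θ = ω₀²/(2|α|) = 16160 rad = 2572 rev.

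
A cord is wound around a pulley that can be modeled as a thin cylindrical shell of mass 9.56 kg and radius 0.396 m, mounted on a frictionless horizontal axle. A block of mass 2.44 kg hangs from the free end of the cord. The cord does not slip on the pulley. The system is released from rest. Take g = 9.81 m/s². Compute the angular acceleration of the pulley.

I = MR² = (9.56)(0.396)² = 1.499 kg·m².
Block: mg − T = ma. Pulley: TR = Iα. No-slip: a = αR, so T = (I/R²)a = 9.560·a.
Then mg = (m + 9.560)a, so a = (2.44)(9.81)/(2.44 + 9.560) = 1.995 m/s².
α = a/R = 1.995/0.396 = 5.037 rad/s².

α ≈ 5.04 rad/s²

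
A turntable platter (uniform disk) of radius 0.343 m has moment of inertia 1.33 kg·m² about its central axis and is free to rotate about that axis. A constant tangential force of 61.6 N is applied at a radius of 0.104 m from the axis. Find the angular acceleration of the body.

τ = F·r = (61.6)(0.104) = 6.406 N·m.
From τ = Iα: α = 6.406/1.330 = 4.817 rad/s².

α ≈ 4.82 rad/s²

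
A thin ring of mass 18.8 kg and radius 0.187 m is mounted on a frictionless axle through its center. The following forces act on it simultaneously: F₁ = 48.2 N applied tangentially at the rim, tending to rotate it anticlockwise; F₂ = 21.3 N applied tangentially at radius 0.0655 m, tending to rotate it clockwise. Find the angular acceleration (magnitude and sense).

α ≈ 11.6 rad/s², anticlockwise

I = MR² = (18.8)(0.187)² = 0.6574 kg·m².
Taking anticlockwise as positive: τ₁ = +(48.2)(0.187) = +9.013 N·m; τ₂ = −(21.3)(0.0655) = −1.395 N·m.
Net torque τ = 7.618 N·m.
α = τ/I = 7.618/0.6574 = 11.59 rad/s².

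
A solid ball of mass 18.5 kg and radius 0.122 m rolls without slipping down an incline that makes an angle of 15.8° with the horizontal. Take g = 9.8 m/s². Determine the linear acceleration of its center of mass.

a ≈ 1.91 m/s²

Translation along the incline: Mg sinθ − f = Ma.
Rotation about the center: fR = Iα with I = (2/5)MR². No-slip gives a = αR, so f = (I/R²)a = (2/5)M a.
Substituting: Mg sinθ = (1 + 0.4000)Ma, so a = g sinθ/(1 + 0.4000) = (9.8) sin 15.8° / 1.400 = 1.906 m/s².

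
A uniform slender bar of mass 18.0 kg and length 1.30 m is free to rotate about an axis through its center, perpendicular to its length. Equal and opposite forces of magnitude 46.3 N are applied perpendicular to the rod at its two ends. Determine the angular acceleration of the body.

α ≈ 23.7 rad/s²

I = (1/12)ML² = (1/12)(18.0)(1.30)² = 2.535 kg·m².
The couple gives τ = F·(L/2) + F·(L/2) = F L = (46.3)(1.30) = 60.19 N·m.
From τ = Iα: α = 60.19/2.535 = 23.74 rad/s².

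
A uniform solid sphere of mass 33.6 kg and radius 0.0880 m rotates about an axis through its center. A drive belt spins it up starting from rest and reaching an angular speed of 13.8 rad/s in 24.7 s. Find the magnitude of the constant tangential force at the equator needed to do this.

F ≈ 0.661 N

I = (2/5)MR² = (2/5)(33.6)(0.0880)² = 0.1041 kg·m².
α = Δω/Δt = (13.8 − 0)/24.7 = 0.5587 rad/s².
The required torque is τ = Iα = (0.1041)(0.5587) = 0.05815 N·m.
A tangential force at the equator gives τ = FR, so F = τ/R = 0.05815/0.0880 = 0.6608 N.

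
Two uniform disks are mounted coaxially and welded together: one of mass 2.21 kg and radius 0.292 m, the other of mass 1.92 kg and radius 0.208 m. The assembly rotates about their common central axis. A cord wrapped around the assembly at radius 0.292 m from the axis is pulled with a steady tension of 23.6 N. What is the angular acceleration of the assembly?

I = ½M₁R₁² + ½M₂R₂² = ½(2.21)(0.292)² + ½(1.92)(0.208)² = 0.1358 kg·m².
τ = F r = (23.6)(0.292) = 6.891 N·m.
α = τ/I = 6.891/0.1358 = 50.76 rad/s².

α ≈ 50.8 rad/s²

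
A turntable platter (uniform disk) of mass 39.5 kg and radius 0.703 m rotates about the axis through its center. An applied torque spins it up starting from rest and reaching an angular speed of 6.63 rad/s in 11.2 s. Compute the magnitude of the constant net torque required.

τ ≈ 5.78 N·m

I = ½MR² = (1/2)(39.5)(0.703)² = 9.761 kg·m².
α = Δω/Δt = (6.63 − 0)/11.2 = 0.5920 rad/s².
τ = Iα = (9.761)(0.5920) = 5.778 N·m.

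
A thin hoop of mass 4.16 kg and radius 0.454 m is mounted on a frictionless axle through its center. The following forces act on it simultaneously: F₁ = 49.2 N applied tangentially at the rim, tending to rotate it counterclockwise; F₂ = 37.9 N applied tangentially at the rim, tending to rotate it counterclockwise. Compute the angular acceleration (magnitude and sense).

α ≈ 46.1 rad/s², counterclockwise

I = MR² = (4.16)(0.454)² = 0.8574 kg·m².
Taking counterclockwise as positive: τ₁ = +(49.2)(0.454) = +22.34 N·m; τ₂ = +(37.9)(0.454) = +17.21 N·m.
Net torque τ = 39.54 N·m.
α = τ/I = 39.54/0.8574 = 46.12 rad/s².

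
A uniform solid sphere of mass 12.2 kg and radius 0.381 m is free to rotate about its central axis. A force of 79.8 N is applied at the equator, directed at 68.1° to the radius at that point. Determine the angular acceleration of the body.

α ≈ 39.8 rad/s²

I = (2/5)MR² = (2/5)(12.2)(0.381)² = 0.7084 kg·m².
Only the tangential component produces torque: τ = F R sinθ = (79.8)(0.381) sin 68.1° = 28.21 N·m.
From τ = Iα: α = 28.21/0.7084 = 39.82 rad/s².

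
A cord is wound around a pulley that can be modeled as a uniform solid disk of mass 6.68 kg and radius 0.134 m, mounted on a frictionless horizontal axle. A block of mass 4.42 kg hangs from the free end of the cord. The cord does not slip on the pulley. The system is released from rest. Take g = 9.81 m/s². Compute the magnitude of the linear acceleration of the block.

I = ½MR² = (1/2)(6.68)(0.134)² = 0.05997 kg·m².
Block: mg − T = ma. Pulley: TR = Iα. No-slip: a = αR, so T = (I/R²)a = 3.340·a.
Then mg = (m + 3.340)a, so a = (4.42)(9.81)/(4.42 + 3.340) = 5.588 m/s².

a ≈ 5.59 m/s²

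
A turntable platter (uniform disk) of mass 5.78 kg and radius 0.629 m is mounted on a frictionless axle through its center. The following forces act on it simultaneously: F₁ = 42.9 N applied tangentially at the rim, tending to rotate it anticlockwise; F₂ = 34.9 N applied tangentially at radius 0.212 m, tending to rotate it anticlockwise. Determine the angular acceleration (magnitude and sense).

α ≈ 30.1 rad/s², anticlockwise

I = ½MR² = (1/2)(5.78)(0.629)² = 1.143 kg·m².
Taking anticlockwise as positive: τ₁ = +(42.9)(0.629) = +26.98 N·m; τ₂ = +(34.9)(0.212) = +7.399 N·m.
Net torque τ = 34.38 N·m.
α = τ/I = 34.38/1.143 = 30.07 rad/s².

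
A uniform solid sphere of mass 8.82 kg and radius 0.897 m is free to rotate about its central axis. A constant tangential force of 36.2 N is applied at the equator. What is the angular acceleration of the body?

α ≈ 11.4 rad/s²

I = (2/5)MR² = (2/5)(8.82)(0.897)² = 2.839 kg·m².
τ = F R = (36.2)(0.897) = 32.47 N·m.
From τ = Iα: α = 32.47/2.839 = 11.44 rad/s².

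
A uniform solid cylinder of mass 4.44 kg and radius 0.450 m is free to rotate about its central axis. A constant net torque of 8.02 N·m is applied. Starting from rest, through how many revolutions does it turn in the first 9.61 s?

I = ½MR² = (1/2)(4.44)(0.450)² = 0.4496 kg·m².
α = τ/I = 8.02/0.4496 = 17.84 rad/s².
θ = ½αt² = ½(17.84)(9.61)² = 823.8 rad.
Revolutions = θ/(2π) = 131.1.

≈ 131 revolutions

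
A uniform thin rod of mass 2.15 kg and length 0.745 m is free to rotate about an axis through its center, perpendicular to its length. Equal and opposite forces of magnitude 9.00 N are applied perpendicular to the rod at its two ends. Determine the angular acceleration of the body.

I = (1/12)ML² = (1/12)(2.15)(0.745)² = 0.09944 kg·m².
The couple gives τ = F·(L/2) + F·(L/2) = F L = (9.00)(0.745) = 6.705 N·m.
Newton's second law for rotation, τ = Iα, gives α = τ/I = 6.705/0.09944 = 67.43 rad/s².

α ≈ 67.4 rad/s²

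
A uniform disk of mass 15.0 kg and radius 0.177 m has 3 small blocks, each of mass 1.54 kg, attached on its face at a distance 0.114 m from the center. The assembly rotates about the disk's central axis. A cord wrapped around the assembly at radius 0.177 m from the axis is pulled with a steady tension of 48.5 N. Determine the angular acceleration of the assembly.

I_disk = ½MR² = ½(15.0)(0.177)² = 0.2350 kg·m².
I_blocks = 3·m·r² = 3(1.54)(0.114)² = 0.06004 kg·m².
Total I = 0.2950 kg·m².
τ = F r = (48.5)(0.177) = 8.585 N·m.
α = τ/I = 8.585/0.2950 = 29.10 rad/s².

α ≈ 29.1 rad/s²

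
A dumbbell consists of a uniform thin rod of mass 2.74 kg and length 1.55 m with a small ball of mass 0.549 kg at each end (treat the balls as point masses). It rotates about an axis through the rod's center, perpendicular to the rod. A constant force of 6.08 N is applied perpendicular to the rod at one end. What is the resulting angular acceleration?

α ≈ 3.90 rad/s²

I_rod = (1/12)ML² = (1/12)(2.74)(1.55)² = 0.5486 kg·m².
I_balls = 2·m·(L/2)² = 2(0.549)(0.7750)² = 0.6595 kg·m².
Total I = 1.208 kg·m².
τ = F·(L/2) = (6.08)(0.775) = 4.712 N·m.
α = τ/I = 4.712/1.208 = 3.900 rad/s².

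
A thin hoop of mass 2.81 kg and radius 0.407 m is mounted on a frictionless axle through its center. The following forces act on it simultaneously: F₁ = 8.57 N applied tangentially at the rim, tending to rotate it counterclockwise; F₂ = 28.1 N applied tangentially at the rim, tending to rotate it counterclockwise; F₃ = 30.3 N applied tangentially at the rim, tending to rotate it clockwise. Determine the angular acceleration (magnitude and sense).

I = MR² = (2.81)(0.407)² = 0.4655 kg·m².
Taking counterclockwise as positive: τ₁ = +(8.57)(0.407) = +3.488 N·m; τ₂ = +(28.1)(0.407) = +11.44 N·m; τ₃ = −(30.3)(0.407) = −12.33 N·m.
Net torque τ = 2.593 N·m.
α = τ/I = 2.593/0.4655 = 5.570 rad/s².

α ≈ 5.57 rad/s², counterclockwise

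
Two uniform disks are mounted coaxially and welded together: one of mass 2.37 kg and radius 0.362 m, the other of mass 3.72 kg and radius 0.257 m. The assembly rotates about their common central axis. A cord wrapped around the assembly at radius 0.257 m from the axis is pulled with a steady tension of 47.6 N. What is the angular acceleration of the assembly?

α ≈ 44.0 rad/s²

I = ½M₁R₁² + ½M₂R₂² = ½(2.37)(0.362)² + ½(3.72)(0.257)² = 0.2781 kg·m².
τ = F r = (47.6)(0.257) = 12.23 N·m.
α = τ/I = 12.23/0.2781 = 43.98 rad/s².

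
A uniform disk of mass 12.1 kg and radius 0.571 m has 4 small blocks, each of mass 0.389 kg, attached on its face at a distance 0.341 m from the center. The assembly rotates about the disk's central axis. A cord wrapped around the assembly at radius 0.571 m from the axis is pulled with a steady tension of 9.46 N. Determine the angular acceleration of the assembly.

α ≈ 2.51 rad/s²

I_disk = ½MR² = ½(12.1)(0.571)² = 1.973 kg·m².
I_blocks = 4·m·r² = 4(0.389)(0.341)² = 0.1809 kg·m².
Total I = 2.153 kg·m².
τ = F r = (9.46)(0.571) = 5.402 N·m.
α = τ/I = 5.402/2.153 = 2.508 rad/s².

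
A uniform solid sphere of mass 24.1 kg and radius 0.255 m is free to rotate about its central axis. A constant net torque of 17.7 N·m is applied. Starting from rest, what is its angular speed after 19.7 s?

ω ≈ 556 rad/s

I = (2/5)MR² = (2/5)(24.1)(0.255)² = 0.6268 kg·m².
α = τ/I = 17.7/0.6268 = 28.24 rad/s².
ω = ω₀ + αt = 0 + (28.24)(19.7) = 556.3 rad/s.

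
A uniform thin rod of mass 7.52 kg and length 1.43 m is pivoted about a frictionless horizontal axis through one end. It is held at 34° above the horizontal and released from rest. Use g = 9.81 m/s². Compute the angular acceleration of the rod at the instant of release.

About the pivot, I = (1/3)ML² = (1/3)(7.52)(1.43)² = 5.126 kg·m².
The weight acts at the center, a distance L/2 = 0.7150 m from the pivot; τ = Mg(L/2) cos 34° = 43.73 N·m.
α = τ/I = 43.73/5.126 = 8.531 rad/s².
(Equivalently α = (3g/(2L)) cos 34° = 8.531 rad/s².)

α ≈ 8.53 rad/s²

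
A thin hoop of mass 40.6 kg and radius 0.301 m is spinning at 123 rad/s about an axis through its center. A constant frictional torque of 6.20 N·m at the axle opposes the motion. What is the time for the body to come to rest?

t ≈ 73.0 s

I = MR² = (40.6)(0.301)² = 3.678 kg·m².
The net torque has magnitude 6.20 N·m, opposing ω.
|α| = τ/I = 6.200/3.678 = 1.686 rad/s² (deceleration).
0 = ω₀ − |α|t ⇒ t = ω₀/|α| = 123/1.686 = 72.97 s.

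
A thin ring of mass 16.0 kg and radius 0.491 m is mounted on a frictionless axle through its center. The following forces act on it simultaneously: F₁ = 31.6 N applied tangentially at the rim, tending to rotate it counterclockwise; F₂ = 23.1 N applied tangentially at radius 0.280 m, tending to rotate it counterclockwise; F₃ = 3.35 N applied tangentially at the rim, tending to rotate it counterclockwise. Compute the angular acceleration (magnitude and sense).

I = MR² = (16.0)(0.491)² = 3.857 kg·m².
Taking counterclockwise as positive: τ₁ = +(31.6)(0.491) = +15.52 N·m; τ₂ = +(23.1)(0.280) = +6.468 N·m; τ₃ = +(3.35)(0.491) = +1.645 N·m.
Net torque τ = 23.63 N·m.
α = τ/I = 23.63/3.857 = 6.126 rad/s².

α ≈ 6.13 rad/s², counterclockwise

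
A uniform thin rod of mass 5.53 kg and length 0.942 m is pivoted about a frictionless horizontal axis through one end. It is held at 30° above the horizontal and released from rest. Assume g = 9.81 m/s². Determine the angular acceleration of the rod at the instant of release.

α ≈ 13.5 rad/s²

About the pivot, I = (1/3)ML² = (1/3)(5.53)(0.942)² = 1.636 kg·m².
The weight acts at the center, a distance L/2 = 0.4710 m from the pivot; τ = Mg(L/2) cos 30° = 22.13 N·m.
α = τ/I = 22.13/1.636 = 13.53 rad/s².
(Equivalently α = (3g/(2L)) cos 30° = 13.53 rad/s².)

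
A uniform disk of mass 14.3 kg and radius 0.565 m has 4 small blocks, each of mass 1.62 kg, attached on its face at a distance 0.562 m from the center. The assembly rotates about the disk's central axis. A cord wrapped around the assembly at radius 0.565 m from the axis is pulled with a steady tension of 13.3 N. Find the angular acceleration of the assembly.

I_disk = ½MR² = ½(14.3)(0.565)² = 2.282 kg·m².
I_blocks = 4·m·r² = 4(1.62)(0.562)² = 2.047 kg·m².
Total I = 4.329 kg·m².
τ = F r = (13.3)(0.565) = 7.514 N·m.
α = τ/I = 7.514/4.329 = 1.736 rad/s².

α ≈ 1.74 rad/s²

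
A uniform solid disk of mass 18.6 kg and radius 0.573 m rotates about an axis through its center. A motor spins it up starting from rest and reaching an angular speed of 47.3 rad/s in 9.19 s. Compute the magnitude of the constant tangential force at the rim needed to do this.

I = ½MR² = (1/2)(18.6)(0.573)² = 3.053 kg·m².
α = Δω/Δt = (47.3 − 0)/9.19 = 5.147 rad/s².
The required torque is τ = Iα = (3.053)(5.147) = 15.72 N·m.
A tangential force at the rim gives τ = FR, so F = τ/R = 15.72/0.573 = 27.43 N.

F ≈ 27.4 N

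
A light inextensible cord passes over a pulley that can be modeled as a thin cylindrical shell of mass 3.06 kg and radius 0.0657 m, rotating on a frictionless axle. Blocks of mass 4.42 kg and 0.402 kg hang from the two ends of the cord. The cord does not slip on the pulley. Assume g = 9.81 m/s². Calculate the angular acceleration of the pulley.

I = MR² = (3.06)(0.0657)² = 0.01321 kg·m².
Heavier block: m₁g − T₁ = m₁a. Lighter block: T₂ − m₂g = m₂a.
Pulley: (T₁ − T₂)R = Iα = I(a/R), so T₁ − T₂ = (I/R²)a = 1·M_p a = 3.060·a.
Adding the three: (m₁ − m₂)g = (m₁ + m₂ + 3.060)a, so a = (4.42 − 0.402)(9.81)/(4.42 + 0.402 + 3.060) = 5.001 m/s².
α = a/R = 5.001/0.0657 = 76.12 rad/s².

α ≈ 76.1 rad/s²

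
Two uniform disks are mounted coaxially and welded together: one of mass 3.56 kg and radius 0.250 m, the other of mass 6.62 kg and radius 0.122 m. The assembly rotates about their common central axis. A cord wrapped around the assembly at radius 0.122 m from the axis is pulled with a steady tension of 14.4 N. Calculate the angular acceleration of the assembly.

I = ½M₁R₁² + ½M₂R₂² = ½(3.56)(0.250)² + ½(6.62)(0.122)² = 0.1605 kg·m².
τ = F r = (14.4)(0.122) = 1.757 N·m.
α = τ/I = 1.757/0.1605 = 10.94 rad/s².

α ≈ 10.9 rad/s²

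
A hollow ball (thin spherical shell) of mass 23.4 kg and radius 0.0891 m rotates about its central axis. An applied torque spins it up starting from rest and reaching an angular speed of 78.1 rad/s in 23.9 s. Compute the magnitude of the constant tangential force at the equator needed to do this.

F ≈ 4.54 N

I = (2/3)MR² = (2/3)(23.4)(0.0891)² = 0.1238 kg·m².
α = Δω/Δt = (78.1 − 0)/23.9 = 3.268 rad/s².
The required torque is τ = Iα = (0.1238)(3.268) = 0.4047 N·m.
A tangential force at the equator gives τ = FR, so F = τ/R = 0.4047/0.0891 = 4.542 N.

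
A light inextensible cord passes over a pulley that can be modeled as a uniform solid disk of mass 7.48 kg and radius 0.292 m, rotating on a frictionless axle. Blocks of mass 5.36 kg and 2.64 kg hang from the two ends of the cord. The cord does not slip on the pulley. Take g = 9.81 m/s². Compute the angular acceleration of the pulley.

α ≈ 7.78 rad/s²

I = ½MR² = (1/2)(7.48)(0.292)² = 0.3189 kg·m².
Heavier block: m₁g − T₁ = m₁a. Lighter block: T₂ − m₂g = m₂a.
Pulley: (T₁ − T₂)R = Iα = I(a/R), so T₁ − T₂ = (I/R²)a = (1/2)M_p a = 3.740·a.
Adding the three: (m₁ − m₂)g = (m₁ + m₂ + 3.740)a, so a = (5.36 − 2.64)(9.81)/(5.36 + 2.64 + 3.740) = 2.273 m/s².
α = a/R = 2.273/0.292 = 7.784 rad/s².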